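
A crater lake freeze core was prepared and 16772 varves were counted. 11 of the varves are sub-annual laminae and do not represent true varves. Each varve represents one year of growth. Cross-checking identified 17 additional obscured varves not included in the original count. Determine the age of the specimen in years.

16778 years

Correcting the raw count gives 16772 − 11 + 17 = 16778 true varves.
At one varve per year, that is 16778 years.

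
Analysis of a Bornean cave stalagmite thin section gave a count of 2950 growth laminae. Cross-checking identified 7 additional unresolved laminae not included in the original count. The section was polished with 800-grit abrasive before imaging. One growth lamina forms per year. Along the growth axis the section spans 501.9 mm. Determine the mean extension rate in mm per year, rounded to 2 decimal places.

0.17 mm per year

Adjusted count: 2950 + 7 = 2957 growth laminae.
Extension rate ≈ 501.9 / 2957 = 0.17 mm per year.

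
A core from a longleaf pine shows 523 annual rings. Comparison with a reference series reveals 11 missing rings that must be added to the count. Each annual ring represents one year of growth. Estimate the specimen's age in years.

534 years

True annual ring count = 523 + 11 = 534.
With a one-to-one annual ring periodicity this is 534 years.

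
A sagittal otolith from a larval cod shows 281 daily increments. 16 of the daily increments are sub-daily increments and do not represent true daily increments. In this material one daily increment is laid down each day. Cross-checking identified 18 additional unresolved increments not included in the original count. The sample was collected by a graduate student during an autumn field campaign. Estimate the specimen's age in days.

283 days

True daily increment count = 281 − 16 + 18 = 283.
One daily increment per day makes the duration 283 days.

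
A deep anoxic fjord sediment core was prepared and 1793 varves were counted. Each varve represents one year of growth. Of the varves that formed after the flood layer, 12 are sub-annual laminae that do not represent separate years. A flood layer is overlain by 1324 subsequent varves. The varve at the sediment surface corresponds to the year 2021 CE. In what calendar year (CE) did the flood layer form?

709 CE

1324 varves formed after the flood layer.
1324 − 12 false = 1312 true varves after the flood layer.
2021 − 1312 = 709 CE.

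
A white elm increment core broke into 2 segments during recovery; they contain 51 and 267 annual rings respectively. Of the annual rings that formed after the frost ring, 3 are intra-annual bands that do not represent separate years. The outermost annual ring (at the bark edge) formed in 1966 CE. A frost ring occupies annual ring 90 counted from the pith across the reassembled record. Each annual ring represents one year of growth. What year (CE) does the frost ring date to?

1741 CE

Total annual rings = 51 + 267 = 318.
Between annual ring 90 and the bark edge there are 318 − 90 = 228 annual rings.
228 − 3 false = 225 true annual rings after the frost ring.
Counting back 225 years from 1966 CE places the frost ring in 1966 − 225 = 1741 CE.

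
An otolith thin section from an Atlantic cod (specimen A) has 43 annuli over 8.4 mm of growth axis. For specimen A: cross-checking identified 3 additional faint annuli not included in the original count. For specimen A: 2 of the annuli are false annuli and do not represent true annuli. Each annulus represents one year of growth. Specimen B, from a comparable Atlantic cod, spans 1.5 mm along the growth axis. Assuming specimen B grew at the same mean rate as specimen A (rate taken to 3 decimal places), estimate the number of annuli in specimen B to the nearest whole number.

8 annuli

Specimen A: correcting the raw count gives 43 − 2 + 3 = 44 true annuli.
A: 8.4 mm over 44 years gives 8.4 / 44 ≈ 0.191 mm/yr.
For B, 1.5 / 0.191 = 7.85 years ≈ 8 annuli.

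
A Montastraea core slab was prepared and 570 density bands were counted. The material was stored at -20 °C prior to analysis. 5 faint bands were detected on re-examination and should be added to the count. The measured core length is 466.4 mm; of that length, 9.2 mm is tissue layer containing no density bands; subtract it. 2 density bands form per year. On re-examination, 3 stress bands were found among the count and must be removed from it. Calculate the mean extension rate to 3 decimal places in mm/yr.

1.599 mm/yr

Adjusted count: 570 − 3 + 5 = 572 density bands.
Dividing by 2 density bands per year: 572 / 2 = 286 years.
The growth record spans 466.4 − 9.2 = 457.2 mm.
457.2 mm over 286 years gives 457.2 / 286 ≈ 1.599 mm/yr.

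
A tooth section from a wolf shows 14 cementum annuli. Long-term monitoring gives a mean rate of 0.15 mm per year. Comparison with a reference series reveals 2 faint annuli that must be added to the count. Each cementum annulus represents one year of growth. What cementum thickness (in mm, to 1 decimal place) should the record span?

2.4 mm

Correcting the raw count gives 14 + 2 = 16 true cementum annuli.
Predicted length = 0.15 mm/year × 16 years = 2.4 mm.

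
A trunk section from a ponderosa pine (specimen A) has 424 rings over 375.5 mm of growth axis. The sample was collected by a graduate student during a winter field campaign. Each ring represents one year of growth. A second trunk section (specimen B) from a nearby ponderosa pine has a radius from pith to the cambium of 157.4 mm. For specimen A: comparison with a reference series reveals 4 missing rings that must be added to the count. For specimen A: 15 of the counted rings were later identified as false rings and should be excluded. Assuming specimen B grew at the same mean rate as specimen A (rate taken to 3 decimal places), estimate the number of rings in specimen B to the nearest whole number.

173 rings

Specimen A: true ring count = 424 − 15 + 4 = 413.
A: Extension rate ≈ 375.5 / 413 = 0.909 mm/yr.
For B, 157.4 / 0.909 = 173.16 years ≈ 173 rings.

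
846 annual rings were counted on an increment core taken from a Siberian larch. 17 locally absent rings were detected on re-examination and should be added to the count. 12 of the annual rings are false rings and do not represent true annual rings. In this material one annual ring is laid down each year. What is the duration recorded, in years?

851 yr

Adjusted count: 846 − 12 + 17 = 851 annual rings.
With a one-to-one annual ring periodicity this is 851 years.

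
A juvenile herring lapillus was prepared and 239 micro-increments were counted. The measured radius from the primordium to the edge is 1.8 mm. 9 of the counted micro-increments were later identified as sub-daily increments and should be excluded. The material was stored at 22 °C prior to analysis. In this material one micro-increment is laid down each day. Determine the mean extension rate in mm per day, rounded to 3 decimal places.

Correcting the raw count gives 239 − 9 = 230 true micro-increments.
Extension rate ≈ 1.8 / 230 = 0.008 mm per day.

0.008 mm per day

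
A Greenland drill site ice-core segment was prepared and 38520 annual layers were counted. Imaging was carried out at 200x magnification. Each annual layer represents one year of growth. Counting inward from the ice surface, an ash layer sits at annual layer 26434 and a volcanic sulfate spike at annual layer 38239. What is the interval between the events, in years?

11805 years

The two markers are separated by 38239 − 26434 = 11805 annual layers.
That is 11805 years at one annual layer per year.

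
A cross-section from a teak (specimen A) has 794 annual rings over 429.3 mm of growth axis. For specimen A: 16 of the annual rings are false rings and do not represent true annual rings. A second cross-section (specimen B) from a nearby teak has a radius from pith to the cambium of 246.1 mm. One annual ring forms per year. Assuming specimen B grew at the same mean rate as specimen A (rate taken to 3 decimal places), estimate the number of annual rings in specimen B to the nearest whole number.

446 annual rings

Specimen A: true annual ring count = 794 − 16 = 778.
A: Extension rate ≈ 429.3 / 778 = 0.552 mm per year.
For B, 246.1 / 0.552 = 445.83 years ≈ 446 annual rings.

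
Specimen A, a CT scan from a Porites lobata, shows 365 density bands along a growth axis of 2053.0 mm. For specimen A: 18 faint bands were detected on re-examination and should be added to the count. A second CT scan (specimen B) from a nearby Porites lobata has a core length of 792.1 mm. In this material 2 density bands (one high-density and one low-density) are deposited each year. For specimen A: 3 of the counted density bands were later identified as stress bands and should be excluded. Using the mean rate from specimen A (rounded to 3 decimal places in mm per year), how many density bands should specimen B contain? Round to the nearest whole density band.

Specimen A: correcting the raw count gives 365 − 3 + 18 = 380 true density bands.
Specimen A: dividing by 2 density bands per year: 380 / 2 = 190 years.
A: Extension rate ≈ 2053.0 / 190 = 10.805 mm/yr.
B spans 792.1 / 10.805 = 73.31 years; at 2 density bands per year that is 73.31 × 2 ≈ 147 density bands.

147 density bands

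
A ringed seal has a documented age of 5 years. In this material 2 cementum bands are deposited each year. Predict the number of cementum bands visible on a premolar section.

10 cementum bands

5 years at 2 cementum bands per year gives 5 × 2 = 10 cementum bands.
So 10 cementum bands should be present.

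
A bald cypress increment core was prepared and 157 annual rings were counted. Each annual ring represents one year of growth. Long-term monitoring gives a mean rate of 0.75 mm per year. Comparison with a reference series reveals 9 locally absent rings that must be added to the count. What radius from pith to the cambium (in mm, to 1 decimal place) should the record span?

Adjusted count: 157 + 9 = 166 annual rings.
Predicted length = 0.75 mm/year × 166 years = 124.5 mm.

124.5 mm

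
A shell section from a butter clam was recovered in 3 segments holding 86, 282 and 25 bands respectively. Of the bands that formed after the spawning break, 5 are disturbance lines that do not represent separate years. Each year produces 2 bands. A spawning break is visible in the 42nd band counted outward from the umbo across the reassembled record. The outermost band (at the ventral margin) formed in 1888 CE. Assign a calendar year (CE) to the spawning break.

Total bands = 86 + 282 + 25 = 393.
Between band 42 and the ventral margin there are 393 − 42 = 351 bands.
Removing the 5 false bands leaves 351 − 5 = 346 true bands beyond the spawning break.
346 bands at 2 per year is 346 / 2 = 173 years.
1888 − 173 = 1715 CE.

1715 CE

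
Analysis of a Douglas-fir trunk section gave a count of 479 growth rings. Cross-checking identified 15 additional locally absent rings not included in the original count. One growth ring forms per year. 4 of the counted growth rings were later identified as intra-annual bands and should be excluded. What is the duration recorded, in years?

True growth ring count = 479 − 4 + 15 = 490.
At one growth ring per year, that is 490 years.

490 years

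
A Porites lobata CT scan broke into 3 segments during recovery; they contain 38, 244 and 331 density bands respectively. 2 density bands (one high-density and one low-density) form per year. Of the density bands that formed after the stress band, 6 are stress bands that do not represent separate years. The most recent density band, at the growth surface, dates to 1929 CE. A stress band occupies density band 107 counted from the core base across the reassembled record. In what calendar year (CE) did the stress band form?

1679 CE

Total density bands = 38 + 244 + 331 = 613.
Between density band 107 and the growth surface there are 613 − 107 = 506 density bands.
Removing the 6 false density bands leaves 506 − 6 = 500 true density bands beyond the stress band.
Dividing by 2 density bands per year: 500 / 2 = 250 years.
1929 − 250 = 1679 CE.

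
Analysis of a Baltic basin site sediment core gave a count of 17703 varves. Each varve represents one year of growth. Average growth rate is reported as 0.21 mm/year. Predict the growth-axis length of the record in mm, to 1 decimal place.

3717.6 mm

17703 years of growth are recorded.
Length ≈ 0.21 × 17703 = 3717.6 mm.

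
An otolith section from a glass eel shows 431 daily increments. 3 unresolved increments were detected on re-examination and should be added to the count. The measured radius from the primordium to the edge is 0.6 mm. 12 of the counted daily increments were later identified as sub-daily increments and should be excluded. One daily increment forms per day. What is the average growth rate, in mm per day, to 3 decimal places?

0.001 mm per day

Adjusted count: 431 − 12 + 3 = 422 daily increments.
0.6 mm over 422 days gives 0.6 / 422 ≈ 0.001 mm per day.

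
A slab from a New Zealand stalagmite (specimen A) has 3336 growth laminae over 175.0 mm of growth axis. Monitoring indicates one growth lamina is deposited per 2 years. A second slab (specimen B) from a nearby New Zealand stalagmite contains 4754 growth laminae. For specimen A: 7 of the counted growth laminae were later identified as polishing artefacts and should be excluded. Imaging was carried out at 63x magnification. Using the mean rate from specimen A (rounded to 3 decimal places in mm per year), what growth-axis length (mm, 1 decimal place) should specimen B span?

Specimen A: true growth lamina count = 3336 − 7 = 3329.
Specimen A: multiplying by 2 years per growth lamina: 3329 × 2 = 6658 years.
A: Mean rate = 175.0 mm / 6658 years ≈ 0.026 mm/year.
Specimen B: multiplying by 2 years per growth lamina: 4754 × 2 = 9508 years. Length of B = 0.026 × 9508 = 247.2 mm.

247.2 mm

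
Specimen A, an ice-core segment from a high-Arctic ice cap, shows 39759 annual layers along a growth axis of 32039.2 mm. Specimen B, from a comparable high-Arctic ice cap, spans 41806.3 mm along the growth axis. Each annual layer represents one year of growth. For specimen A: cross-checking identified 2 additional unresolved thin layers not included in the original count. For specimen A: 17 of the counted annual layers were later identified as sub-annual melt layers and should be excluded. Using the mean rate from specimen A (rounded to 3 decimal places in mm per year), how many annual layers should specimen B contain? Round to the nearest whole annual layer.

51869 annual layers

Specimen A: true annual layer count = 39759 − 17 + 2 = 39744.
A: 32039.2 mm over 39744 years gives 32039.2 / 39744 ≈ 0.806 mm/yr.
B spans 41806.3 / 0.806 = 51868.86 years ≈ 51869 annual layers.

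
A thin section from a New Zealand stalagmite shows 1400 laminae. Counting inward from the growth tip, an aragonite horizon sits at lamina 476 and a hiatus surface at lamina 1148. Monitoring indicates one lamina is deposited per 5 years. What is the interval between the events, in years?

3360 years

The two markers are separated by 1148 − 476 = 672 laminae.
Multiplying by 5 years per lamina: 672 × 5 = 3360 years.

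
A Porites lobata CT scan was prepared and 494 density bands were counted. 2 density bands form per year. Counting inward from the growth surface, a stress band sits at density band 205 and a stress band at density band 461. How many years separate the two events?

The two markers are separated by 461 − 205 = 256 density bands.
Dividing by 2 density bands per year: 256 / 2 = 128 years.

128 years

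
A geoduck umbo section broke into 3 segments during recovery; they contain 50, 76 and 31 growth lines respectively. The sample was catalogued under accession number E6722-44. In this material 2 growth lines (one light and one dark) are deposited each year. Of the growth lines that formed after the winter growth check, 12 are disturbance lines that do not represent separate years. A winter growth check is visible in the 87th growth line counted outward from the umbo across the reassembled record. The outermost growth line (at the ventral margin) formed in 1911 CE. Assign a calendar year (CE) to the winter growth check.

1882 CE

Total growth lines = 50 + 76 + 31 = 157.
The winter growth check sits at growth line 87 from the umbo, so 157 − 87 = 70 growth lines formed after it.
Removing the 12 false growth lines leaves 70 − 12 = 58 true growth lines beyond the winter growth check.
58 growth lines at 2 per year is 58 / 2 = 29 years.
The growth line at the ventral margin is 1911 CE, so the winter growth check dates to 1911 − 29 = 1882 CE.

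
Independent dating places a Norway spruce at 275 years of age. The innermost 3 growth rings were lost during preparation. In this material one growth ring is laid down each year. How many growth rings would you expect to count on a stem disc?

272 growth rings

Expected growth rings over 275 years: 275.
Less the 3 uncaptured growth rings: 275 − 3 = 272.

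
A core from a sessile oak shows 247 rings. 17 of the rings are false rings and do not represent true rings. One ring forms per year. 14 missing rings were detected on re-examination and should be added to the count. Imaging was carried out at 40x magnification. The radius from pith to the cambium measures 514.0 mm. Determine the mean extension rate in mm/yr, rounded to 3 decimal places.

True ring count = 247 − 17 + 14 = 244.
Mean rate = 514.0 mm / 244 years ≈ 2.107 mm/yr.

2.107 mm/yr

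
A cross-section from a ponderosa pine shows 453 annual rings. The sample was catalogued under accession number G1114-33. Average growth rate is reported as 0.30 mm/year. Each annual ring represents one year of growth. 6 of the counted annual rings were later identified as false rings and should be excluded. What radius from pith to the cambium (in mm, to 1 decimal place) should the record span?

After corrections the count is 453 − 6 = 447 annual rings.
447 years at 0.30 mm/year gives 0.30 × 447 = 134.1 mm.

134.1 mm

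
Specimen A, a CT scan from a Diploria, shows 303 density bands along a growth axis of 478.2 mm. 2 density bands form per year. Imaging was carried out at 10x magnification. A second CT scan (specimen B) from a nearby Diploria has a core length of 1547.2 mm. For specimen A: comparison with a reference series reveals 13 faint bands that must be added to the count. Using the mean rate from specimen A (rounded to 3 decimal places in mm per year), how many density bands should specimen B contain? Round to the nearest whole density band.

Specimen A: adjusted count: 303 + 13 = 316 density bands.
Specimen A: with 2 density bands per year, 316 / 2 = 158 years.
A: Extension rate ≈ 478.2 / 158 = 3.027 mm per year.
For B, 1547.2 / 3.027 = 511.13 years; at 2 density bands per year that is 511.13 × 2 ≈ 1022 density bands.

1022 density bands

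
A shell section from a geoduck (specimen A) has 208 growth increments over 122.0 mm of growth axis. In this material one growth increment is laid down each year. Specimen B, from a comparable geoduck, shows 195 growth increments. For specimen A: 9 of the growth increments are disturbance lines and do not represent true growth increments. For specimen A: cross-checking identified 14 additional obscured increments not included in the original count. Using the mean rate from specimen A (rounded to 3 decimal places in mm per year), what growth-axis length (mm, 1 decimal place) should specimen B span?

Specimen A: after corrections the count is 208 − 9 + 14 = 213 growth increments.
A: Extension rate ≈ 122.0 / 213 = 0.573 mm/year.
For B, 0.573 mm/year × 195 years = 111.7 mm.

111.7 mm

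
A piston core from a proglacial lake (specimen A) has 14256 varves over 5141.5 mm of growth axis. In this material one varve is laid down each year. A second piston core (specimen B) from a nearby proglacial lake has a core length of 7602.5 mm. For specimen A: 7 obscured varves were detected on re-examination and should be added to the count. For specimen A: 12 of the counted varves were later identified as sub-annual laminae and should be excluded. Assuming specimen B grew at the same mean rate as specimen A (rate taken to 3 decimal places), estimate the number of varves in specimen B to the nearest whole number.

21060 varves

Specimen A: adjusted count: 14256 − 12 + 7 = 14251 varves.
A: 5141.5 mm over 14251 years gives 5141.5 / 14251 ≈ 0.361 mm/yr.
For B, 7602.5 / 0.361 = 21059.56 years ≈ 21060 varves.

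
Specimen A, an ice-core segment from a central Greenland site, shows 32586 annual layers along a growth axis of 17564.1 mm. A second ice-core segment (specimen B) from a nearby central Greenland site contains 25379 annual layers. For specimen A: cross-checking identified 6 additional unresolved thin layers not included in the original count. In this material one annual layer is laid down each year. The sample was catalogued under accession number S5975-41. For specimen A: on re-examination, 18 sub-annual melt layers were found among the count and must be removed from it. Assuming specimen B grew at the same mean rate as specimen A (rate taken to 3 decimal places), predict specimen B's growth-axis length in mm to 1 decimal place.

Specimen A: true annual layer count = 32586 − 18 + 6 = 32574.
A: Extension rate ≈ 17564.1 / 32574 = 0.539 mm/year.
Length of B = 0.539 × 25379 = 13679.3 mm.

13679.3 mm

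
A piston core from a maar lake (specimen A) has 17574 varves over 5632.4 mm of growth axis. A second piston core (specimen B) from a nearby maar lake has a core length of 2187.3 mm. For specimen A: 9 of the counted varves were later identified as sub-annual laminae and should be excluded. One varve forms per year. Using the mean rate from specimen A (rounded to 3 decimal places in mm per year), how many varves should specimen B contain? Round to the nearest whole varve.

6814 varves

Specimen A: after corrections the count is 17574 − 9 = 17565 varves.
A: 5632.4 mm over 17565 years gives 5632.4 / 17565 ≈ 0.321 mm/yr.
Specimen B: 2187.3 mm / 0.321 mm per year = 6814.02 years ≈ 6814 varves.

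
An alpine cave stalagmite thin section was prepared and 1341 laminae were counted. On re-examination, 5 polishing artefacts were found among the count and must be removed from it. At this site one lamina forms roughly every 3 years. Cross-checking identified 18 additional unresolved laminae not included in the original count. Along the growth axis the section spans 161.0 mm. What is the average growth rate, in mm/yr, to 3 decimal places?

True lamina count = 1341 − 5 + 18 = 1354.
At 3 years per lamina, 1354 × 3 = 4062 years.
161.0 mm over 4062 years gives 161.0 / 4062 ≈ 0.040 mm/yr.

0.040 mm/yr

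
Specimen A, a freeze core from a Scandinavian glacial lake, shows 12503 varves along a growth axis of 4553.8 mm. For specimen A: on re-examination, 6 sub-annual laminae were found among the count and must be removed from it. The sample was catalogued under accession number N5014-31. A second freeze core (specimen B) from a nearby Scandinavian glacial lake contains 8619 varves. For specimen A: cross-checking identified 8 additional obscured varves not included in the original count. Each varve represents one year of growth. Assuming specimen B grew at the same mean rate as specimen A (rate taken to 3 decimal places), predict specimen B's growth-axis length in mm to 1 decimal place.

3137.3 mm

Specimen A: adjusted count: 12503 − 6 + 8 = 12505 varves.
A: Mean rate = 4553.8 mm / 12505 years ≈ 0.364 mm/year.
Length of B = 0.364 × 8619 = 3137.3 mm.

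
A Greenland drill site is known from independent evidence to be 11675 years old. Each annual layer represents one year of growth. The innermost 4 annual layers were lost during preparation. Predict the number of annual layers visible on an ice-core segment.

Expected annual layers over 11675 years: 11675.
11675 − 4 missed = 11671 annual layers expected in the prepared section.

11671 annual layers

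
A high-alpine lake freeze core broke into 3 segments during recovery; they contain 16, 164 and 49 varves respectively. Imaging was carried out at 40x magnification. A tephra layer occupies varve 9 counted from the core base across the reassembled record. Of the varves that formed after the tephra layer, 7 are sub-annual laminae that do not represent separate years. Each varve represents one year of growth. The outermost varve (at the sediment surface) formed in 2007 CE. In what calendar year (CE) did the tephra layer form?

1794 CE

Total varves = 16 + 164 + 49 = 229.
The tephra layer sits at varve 9 from the core base, so 229 − 9 = 220 varves formed after it.
220 − 7 false = 213 true varves after the tephra layer.
The varve at the sediment surface is 2007 CE, so the tephra layer dates to 2007 − 213 = 1794 CE.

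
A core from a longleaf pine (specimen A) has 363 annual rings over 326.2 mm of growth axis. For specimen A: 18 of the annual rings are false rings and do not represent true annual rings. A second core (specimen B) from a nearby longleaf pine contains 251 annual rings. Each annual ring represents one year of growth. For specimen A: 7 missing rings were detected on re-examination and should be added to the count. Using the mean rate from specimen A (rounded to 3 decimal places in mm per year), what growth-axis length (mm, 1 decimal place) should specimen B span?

Specimen A: after corrections the count is 363 − 18 + 7 = 352 annual rings.
A: Extension rate ≈ 326.2 / 352 = 0.927 mm/year.
Length of B = 0.927 × 251 = 232.7 mm.

232.7 mm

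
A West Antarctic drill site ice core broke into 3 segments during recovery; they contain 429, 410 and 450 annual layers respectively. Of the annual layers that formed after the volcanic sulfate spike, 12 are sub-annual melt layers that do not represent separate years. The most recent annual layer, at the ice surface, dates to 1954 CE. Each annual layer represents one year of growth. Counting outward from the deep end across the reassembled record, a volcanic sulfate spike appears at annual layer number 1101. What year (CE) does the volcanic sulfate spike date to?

1778 CE

Total annual layers = 429 + 410 + 450 = 1289.
1289 − 1101 = 188 annual layers lie beyond the volcanic sulfate spike toward the ice surface.
Removing the 12 false annual layers leaves 188 − 12 = 176 true annual layers beyond the volcanic sulfate spike.
The annual layer at the ice surface is 1954 CE, so the volcanic sulfate spike dates to 1954 − 176 = 1778 CE.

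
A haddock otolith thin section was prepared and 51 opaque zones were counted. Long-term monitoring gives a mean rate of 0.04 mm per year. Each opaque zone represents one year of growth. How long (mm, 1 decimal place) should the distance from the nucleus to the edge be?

2.0 mm

The record spans 51 years at 0.04 mm per year.
51 years at 0.04 mm/year gives 0.04 × 51 = 2.0 mm.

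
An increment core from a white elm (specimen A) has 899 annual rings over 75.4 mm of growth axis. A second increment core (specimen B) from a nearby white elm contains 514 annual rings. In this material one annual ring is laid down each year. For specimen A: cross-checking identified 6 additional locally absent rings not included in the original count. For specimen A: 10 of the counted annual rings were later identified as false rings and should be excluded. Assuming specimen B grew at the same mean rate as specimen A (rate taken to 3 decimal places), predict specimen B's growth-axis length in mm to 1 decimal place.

43.2 mm

Specimen A: after corrections the count is 899 − 10 + 6 = 895 annual rings.
A: Mean rate = 75.4 mm / 895 years ≈ 0.084 mm/year.
B's length ≈ 0.084 × 514 = 43.2 mm.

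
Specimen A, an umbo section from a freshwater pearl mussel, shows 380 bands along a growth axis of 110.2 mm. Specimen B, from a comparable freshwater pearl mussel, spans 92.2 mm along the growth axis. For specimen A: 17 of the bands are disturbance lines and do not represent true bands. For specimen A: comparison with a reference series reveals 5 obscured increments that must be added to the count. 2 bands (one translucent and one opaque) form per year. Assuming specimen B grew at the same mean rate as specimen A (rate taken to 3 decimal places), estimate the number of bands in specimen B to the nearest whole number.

Specimen A: after corrections the count is 380 − 17 + 5 = 368 bands.
Specimen A: with 2 bands per year, 368 / 2 = 184 years.
A: 110.2 mm over 184 years gives 110.2 / 184 ≈ 0.599 mm/yr.
Specimen B: 92.2 mm / 0.599 mm per year = 153.92 years; at 2 bands per year that is 153.92 × 2 ≈ 308 bands.

308 bands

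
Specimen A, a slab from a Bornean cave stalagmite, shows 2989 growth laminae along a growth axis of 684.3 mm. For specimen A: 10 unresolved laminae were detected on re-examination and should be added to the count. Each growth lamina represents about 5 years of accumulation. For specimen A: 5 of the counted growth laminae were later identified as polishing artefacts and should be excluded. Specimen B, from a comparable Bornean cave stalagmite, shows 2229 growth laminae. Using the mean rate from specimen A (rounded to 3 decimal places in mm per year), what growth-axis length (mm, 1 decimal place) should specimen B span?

Specimen A: true growth lamina count = 2989 − 5 + 10 = 2994.
Specimen A: 2994 growth laminae at 5 years each span 2994 × 5 = 14970 years.
A: Mean rate = 684.3 mm / 14970 years ≈ 0.046 mm per year.
Specimen B: multiplying by 5 years per growth lamina: 2229 × 5 = 11145 years. B's length ≈ 0.046 × 11145 = 512.7 mm.

512.7 mm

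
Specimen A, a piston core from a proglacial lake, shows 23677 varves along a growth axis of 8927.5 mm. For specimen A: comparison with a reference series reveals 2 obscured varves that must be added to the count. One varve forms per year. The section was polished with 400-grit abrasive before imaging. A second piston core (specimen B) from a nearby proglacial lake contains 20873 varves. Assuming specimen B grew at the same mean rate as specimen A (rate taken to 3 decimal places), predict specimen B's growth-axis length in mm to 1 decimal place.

7869.1 mm

Specimen A: true varve count = 23677 + 2 = 23679.
A: Extension rate ≈ 8927.5 / 23679 = 0.377 mm/year.
For B, 0.377 mm/year × 20873 years = 7869.1 mm.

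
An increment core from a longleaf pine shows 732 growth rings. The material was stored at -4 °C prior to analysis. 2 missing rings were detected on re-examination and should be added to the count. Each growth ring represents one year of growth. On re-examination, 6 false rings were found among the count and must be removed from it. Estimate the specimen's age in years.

Adjusted count: 732 − 6 + 2 = 728 growth rings.
With a one-to-one growth ring periodicity this is 728 years.

728 years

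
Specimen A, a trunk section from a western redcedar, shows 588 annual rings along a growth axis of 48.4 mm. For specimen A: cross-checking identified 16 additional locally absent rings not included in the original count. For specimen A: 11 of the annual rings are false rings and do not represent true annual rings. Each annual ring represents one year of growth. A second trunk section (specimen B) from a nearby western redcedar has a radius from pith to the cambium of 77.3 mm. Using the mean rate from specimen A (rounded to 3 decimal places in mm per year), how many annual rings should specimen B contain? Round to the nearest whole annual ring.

943 annual rings

Specimen A: adjusted count: 588 − 11 + 16 = 593 annual rings.
A: Extension rate ≈ 48.4 / 593 = 0.082 mm per year.
B spans 77.3 / 0.082 = 942.68 years ≈ 943 annual rings.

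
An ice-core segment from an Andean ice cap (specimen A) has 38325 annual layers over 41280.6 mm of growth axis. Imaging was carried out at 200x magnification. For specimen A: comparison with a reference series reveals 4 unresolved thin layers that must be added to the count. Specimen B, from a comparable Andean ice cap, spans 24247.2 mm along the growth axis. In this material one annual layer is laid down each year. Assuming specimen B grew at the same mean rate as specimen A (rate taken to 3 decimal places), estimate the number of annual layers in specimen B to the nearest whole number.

Specimen A: true annual layer count = 38325 + 4 = 38329.
A: 41280.6 mm over 38329 years gives 41280.6 / 38329 ≈ 1.077 mm per year.
B spans 24247.2 / 1.077 = 22513.65 years ≈ 22514 annual layers.

22514 annual layers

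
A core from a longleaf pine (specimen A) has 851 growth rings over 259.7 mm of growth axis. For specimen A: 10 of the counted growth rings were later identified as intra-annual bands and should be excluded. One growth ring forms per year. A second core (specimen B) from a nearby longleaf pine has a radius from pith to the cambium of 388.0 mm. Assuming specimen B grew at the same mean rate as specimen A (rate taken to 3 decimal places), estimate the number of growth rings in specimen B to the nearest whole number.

Specimen A: adjusted count: 851 − 10 = 841 growth rings.
A: 259.7 mm over 841 years gives 259.7 / 841 ≈ 0.309 mm per year.
Specimen B: 388.0 mm / 0.309 mm per year = 1255.66 years ≈ 1256 growth rings.

1256 growth rings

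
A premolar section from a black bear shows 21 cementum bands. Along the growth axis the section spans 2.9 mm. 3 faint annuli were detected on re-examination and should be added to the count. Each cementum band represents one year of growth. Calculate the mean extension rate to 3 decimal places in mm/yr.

0.121 mm/yr

True cementum band count = 21 + 3 = 24.
Mean rate = 2.9 mm / 24 years ≈ 0.121 mm/yr.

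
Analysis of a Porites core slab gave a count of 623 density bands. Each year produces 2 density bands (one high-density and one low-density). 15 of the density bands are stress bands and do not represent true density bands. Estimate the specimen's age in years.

After corrections the count is 623 − 15 = 608 density bands.
608 density bands at 2 per year is 608 / 2 = 304 years.

304 yr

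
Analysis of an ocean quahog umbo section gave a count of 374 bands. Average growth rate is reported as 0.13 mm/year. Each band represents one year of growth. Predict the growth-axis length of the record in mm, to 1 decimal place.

48.6 mm

374 years of growth are recorded.
Length ≈ 0.13 × 374 = 48.6 mm.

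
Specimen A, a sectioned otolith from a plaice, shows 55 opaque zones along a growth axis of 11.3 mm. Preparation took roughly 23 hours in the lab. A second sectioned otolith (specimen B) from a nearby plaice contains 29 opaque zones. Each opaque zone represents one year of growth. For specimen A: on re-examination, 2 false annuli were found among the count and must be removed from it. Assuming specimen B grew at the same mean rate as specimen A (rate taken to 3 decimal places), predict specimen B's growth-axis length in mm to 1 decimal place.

6.2 mm

Specimen A: true opaque zone count = 55 − 2 = 53.
A: Mean rate = 11.3 mm / 53 years ≈ 0.213 mm/yr.
Length of B = 0.213 × 29 = 6.2 mm.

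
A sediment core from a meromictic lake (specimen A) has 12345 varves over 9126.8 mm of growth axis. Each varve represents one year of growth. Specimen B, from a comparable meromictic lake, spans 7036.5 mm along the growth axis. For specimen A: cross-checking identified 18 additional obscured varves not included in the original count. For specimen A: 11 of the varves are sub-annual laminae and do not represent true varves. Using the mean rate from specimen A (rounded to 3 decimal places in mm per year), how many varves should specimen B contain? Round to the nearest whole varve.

Specimen A: after corrections the count is 12345 − 11 + 18 = 12352 varves.
A: 9126.8 mm over 12352 years gives 9126.8 / 12352 ≈ 0.739 mm per year.
B spans 7036.5 / 0.739 = 9521.65 years ≈ 9522 varves.

9522 varves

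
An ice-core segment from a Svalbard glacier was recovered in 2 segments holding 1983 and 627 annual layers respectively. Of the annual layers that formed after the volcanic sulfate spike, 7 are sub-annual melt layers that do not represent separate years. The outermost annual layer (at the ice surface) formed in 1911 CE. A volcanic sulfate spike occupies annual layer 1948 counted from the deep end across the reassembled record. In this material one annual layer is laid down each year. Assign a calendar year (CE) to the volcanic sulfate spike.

1256 CE

Total annual layers = 1983 + 627 = 2610.
2610 − 1948 = 662 annual layers lie beyond the volcanic sulfate spike toward the ice surface.
Excluding 7 false annual layers: 662 − 7 = 655.
Counting back 655 years from 1911 CE places the volcanic sulfate spike in 1911 − 655 = 1256 CE.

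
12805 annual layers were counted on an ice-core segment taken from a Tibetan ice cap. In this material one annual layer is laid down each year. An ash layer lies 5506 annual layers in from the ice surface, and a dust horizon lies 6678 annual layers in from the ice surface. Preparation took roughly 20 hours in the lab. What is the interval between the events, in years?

6678 − 5506 = 1172 annual layers lie between the two events.
One annual layer per year makes the interval 1172 years.

1172 yr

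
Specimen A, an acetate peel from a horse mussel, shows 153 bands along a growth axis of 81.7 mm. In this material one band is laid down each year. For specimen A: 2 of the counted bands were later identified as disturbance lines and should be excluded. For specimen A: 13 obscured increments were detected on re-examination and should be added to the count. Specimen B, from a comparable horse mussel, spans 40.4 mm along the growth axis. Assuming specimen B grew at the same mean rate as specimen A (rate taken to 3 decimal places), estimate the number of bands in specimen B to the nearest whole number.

81 bands

Specimen A: after corrections the count is 153 − 2 + 13 = 164 bands.
A: 81.7 mm over 164 years gives 81.7 / 164 ≈ 0.498 mm/yr.
Specimen B: 40.4 mm / 0.498 mm per year = 81.12 years ≈ 81 bands.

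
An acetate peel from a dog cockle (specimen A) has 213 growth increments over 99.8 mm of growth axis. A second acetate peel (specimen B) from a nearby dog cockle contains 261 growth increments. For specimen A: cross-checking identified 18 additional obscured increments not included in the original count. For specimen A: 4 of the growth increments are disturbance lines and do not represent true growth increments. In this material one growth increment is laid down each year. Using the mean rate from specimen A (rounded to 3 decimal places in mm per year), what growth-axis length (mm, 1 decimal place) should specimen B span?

Specimen A: true growth increment count = 213 − 4 + 18 = 227.
A: Extension rate ≈ 99.8 / 227 = 0.440 mm/year.
Length of B = 0.440 × 261 = 114.8 mm.

114.8 mm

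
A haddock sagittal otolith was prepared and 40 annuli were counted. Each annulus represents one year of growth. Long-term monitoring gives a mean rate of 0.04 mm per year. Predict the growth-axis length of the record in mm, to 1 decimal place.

1.6 mm

The record spans 40 years at 0.04 mm per year.
Predicted length = 0.04 mm/year × 40 years = 1.6 mm.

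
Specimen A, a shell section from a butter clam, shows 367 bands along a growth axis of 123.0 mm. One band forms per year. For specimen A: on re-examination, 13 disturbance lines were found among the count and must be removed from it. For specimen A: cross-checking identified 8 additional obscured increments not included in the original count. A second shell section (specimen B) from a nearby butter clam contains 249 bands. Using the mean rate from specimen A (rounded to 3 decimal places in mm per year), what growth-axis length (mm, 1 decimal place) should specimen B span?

Specimen A: correcting the raw count gives 367 − 13 + 8 = 362 true bands.
A: 123.0 mm over 362 years gives 123.0 / 362 ≈ 0.340 mm/yr.
Length of B = 0.340 × 249 = 84.7 mm.

84.7 mm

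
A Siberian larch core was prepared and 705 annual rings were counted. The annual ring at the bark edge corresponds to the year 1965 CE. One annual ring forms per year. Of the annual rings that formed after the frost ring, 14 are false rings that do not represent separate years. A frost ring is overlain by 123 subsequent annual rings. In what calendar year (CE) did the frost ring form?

1856 CE

There are 123 annual rings younger than the frost ring.
123 − 14 false = 109 true annual rings after the frost ring.
The annual ring at the bark edge is 1965 CE, so the frost ring dates to 1965 − 109 = 1856 CE.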